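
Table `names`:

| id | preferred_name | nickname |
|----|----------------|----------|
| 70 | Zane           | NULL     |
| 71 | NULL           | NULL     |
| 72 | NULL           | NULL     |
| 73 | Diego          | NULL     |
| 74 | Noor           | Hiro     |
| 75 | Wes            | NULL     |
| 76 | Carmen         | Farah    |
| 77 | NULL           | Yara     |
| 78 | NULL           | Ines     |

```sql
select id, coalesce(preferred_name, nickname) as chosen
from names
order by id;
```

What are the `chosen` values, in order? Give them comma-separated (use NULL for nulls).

Zane, NULL, NULL, Diego, Noor, Wes, Carmen, Yara, Ines

id=70: preferred_name=Zane → Zane
id=71: preferred_name=NULL, nickname=NULL (all NULL) → NULL
id=72: preferred_name=NULL, nickname=NULL (all NULL) → NULL
id=73: preferred_name=Diego → Diego
id=74: preferred_name=Noor → Noor
id=75: preferred_name=Wes → Wes
id=76: preferred_name=Carmen → Carmen
id=77: preferred_name=NULL, nickname=Yara → Yara
id=78: preferred_name=NULL, nickname=Ines → Ines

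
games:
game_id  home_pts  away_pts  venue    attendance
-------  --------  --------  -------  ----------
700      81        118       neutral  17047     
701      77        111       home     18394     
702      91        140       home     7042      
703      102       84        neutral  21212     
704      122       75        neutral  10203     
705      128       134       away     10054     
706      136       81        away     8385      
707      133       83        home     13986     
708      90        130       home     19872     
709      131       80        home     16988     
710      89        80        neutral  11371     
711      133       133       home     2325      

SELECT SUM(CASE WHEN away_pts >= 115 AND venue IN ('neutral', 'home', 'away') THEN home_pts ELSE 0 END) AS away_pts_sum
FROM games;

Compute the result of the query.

game_id=700: ✓ → 81
game_id=701: ✗
game_id=702: ✓ → 91
game_id=703: ✗
game_id=704: ✗
game_id=705: ✓ → 128
game_id=706: ✗
game_id=707: ✗
game_id=708: ✓ → 90
game_id=709: ✗
game_id=710: ✗
game_id=711: ✓ → 133
away_pts_sum = 81 + 91 + 128 + 90 + 133 = 523

523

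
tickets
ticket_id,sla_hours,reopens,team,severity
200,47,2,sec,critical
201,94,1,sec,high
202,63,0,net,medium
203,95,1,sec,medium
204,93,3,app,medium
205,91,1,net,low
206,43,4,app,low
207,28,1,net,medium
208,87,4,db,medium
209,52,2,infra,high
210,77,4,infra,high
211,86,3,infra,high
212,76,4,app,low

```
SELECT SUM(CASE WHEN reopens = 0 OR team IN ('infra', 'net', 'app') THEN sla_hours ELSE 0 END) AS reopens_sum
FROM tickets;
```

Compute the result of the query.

609

ticket_id=200: ✗
ticket_id=201: ✗
ticket_id=202: ✓ → 63
ticket_id=203: ✗
ticket_id=204: ✓ → 93
ticket_id=205: ✓ → 91
ticket_id=206: ✓ → 43
ticket_id=207: ✓ → 28
ticket_id=208: ✗
ticket_id=209: ✓ → 52
ticket_id=210: ✓ → 77
ticket_id=211: ✓ → 86
ticket_id=212: ✓ → 76
reopens_sum = 63 + 93 + 91 + 43 + 28 + 52 + 77 + 86 + 76 = 609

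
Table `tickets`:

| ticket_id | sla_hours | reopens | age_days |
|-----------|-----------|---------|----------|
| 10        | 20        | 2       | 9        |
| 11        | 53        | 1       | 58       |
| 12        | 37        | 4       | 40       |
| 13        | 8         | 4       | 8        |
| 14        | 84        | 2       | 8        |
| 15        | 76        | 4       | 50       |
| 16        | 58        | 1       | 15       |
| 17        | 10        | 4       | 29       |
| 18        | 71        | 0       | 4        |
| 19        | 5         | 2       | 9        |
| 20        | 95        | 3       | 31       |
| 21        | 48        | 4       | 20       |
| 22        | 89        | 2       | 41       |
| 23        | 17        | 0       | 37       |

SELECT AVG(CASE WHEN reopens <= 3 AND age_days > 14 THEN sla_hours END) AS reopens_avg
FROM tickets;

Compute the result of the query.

ticket_id=10: ✗
ticket_id=11: ✓ → 53
ticket_id=12: ✗
ticket_id=13: ✗
ticket_id=14: ✗
ticket_id=15: ✗
ticket_id=16: ✓ → 58
ticket_id=17: ✗
ticket_id=18: ✗
ticket_id=19: ✗
ticket_id=20: ✓ → 95
ticket_id=21: ✗
ticket_id=22: ✓ → 89
ticket_id=23: ✓ → 17
reopens_avg = (53 + 58 + 95 + 89 + 17) / 5 = 62.4

62.4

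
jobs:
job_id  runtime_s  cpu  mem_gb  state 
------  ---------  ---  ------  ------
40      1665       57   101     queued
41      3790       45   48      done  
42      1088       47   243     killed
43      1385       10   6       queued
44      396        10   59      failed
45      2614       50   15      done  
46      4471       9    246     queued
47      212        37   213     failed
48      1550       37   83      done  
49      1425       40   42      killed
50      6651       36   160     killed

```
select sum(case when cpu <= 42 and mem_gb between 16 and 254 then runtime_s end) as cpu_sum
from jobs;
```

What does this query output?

job_id=40: ✗
job_id=41: ✗
job_id=42: ✗
job_id=43: ✗
job_id=44: ✓ → 396
job_id=45: ✗
job_id=46: ✓ → 4471
job_id=47: ✓ → 212
job_id=48: ✓ → 1550
job_id=49: ✓ → 1425
job_id=50: ✓ → 6651
cpu_sum = 396 + 4471 + 212 + 1550 + 1425 + 6651 = 14705

14705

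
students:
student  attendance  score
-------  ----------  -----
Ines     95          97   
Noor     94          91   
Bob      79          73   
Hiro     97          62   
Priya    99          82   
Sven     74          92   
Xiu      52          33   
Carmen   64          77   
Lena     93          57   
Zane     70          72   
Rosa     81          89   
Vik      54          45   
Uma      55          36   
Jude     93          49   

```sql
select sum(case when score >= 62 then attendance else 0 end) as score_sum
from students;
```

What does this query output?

753

student=Ines: ✓ → 95
student=Noor: ✓ → 94
student=Bob: ✓ → 79
student=Hiro: ✓ → 97
student=Priya: ✓ → 99
student=Sven: ✓ → 74
student=Xiu: ✗
student=Carmen: ✓ → 64
student=Lena: ✗
student=Zane: ✓ → 70
student=Rosa: ✓ → 81
student=Vik: ✗
student=Uma: ✗
student=Jude: ✗
score_sum = 95 + 94 + 79 + 97 + 99 + 74 + 64 + 70 + 81 = 753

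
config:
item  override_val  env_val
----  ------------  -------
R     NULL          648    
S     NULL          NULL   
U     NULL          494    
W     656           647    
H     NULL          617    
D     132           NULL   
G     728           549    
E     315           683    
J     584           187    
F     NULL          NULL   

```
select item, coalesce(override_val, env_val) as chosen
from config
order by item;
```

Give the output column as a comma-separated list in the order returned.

item=D: override_val=132 → 132
item=E: override_val=315 → 315
item=F: override_val=NULL, env_val=NULL (all NULL) → NULL
item=G: override_val=728 → 728
item=H: override_val=NULL, env_val=617 → 617
item=J: override_val=584 → 584
item=R: override_val=NULL, env_val=648 → 648
item=S: override_val=NULL, env_val=NULL (all NULL) → NULL
item=U: override_val=NULL, env_val=494 → 494
item=W: override_val=656 → 656

132, 315, NULL, 728, 617, 584, 648, NULL, 494, 656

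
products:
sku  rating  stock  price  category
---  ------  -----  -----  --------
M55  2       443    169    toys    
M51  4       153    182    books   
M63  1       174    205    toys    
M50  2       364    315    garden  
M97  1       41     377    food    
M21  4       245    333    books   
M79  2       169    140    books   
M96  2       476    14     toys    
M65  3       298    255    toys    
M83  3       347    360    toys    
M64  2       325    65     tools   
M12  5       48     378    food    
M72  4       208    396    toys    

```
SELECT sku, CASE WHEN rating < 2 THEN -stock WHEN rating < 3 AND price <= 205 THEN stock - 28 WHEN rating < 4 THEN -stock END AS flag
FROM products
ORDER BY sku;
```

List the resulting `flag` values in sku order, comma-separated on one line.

sku=M12: (no match → NULL) → NULL
sku=M21: (no match → NULL) → NULL
sku=M50: rating < 4 → -364
sku=M51: (no match → NULL) → NULL
sku=M55: rating < 3 AND price <= 205 → 415
sku=M63: rating < 2 → -174
sku=M64: rating < 3 AND price <= 205 → 297
sku=M65: rating < 4 → -298
sku=M72: (no match → NULL) → NULL
sku=M79: rating < 3 AND price <= 205 → 141
sku=M83: rating < 4 → -347
sku=M96: rating < 3 AND price <= 205 → 448
sku=M97: rating < 2 → -41

NULL, NULL, -364, NULL, 415, -174, 297, -298, NULL, 141, -347, 448, -41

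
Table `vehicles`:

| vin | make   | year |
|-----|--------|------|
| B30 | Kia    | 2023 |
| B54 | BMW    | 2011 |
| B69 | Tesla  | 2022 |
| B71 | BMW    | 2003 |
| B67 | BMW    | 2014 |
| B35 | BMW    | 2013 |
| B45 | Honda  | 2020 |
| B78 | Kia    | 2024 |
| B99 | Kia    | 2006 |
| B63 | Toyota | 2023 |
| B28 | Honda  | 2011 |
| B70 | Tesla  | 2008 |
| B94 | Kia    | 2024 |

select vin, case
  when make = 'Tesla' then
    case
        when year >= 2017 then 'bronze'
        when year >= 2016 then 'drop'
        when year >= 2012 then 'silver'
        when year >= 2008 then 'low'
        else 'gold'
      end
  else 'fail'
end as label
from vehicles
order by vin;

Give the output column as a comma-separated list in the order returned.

vin=B28: make='Honda' → outer ELSE → fail
vin=B30: make='Kia' → outer ELSE → fail
vin=B35: make='BMW' → outer ELSE → fail
vin=B45: make='Honda' → outer ELSE → fail
vin=B54: make='BMW' → outer ELSE → fail
vin=B63: make='Toyota' → outer ELSE → fail
vin=B67: make='BMW' → outer ELSE → fail
vin=B69: make='Tesla' → inner[year >= 2017] → bronze
vin=B70: make='Tesla' → inner[year >= 2008] → low
vin=B71: make='BMW' → outer ELSE → fail
vin=B78: make='Kia' → outer ELSE → fail
vin=B94: make='Kia' → outer ELSE → fail
vin=B99: make='Kia' → outer ELSE → fail

fail, fail, fail, fail, fail, fail, fail, bronze, low, fail, fail, fail, fail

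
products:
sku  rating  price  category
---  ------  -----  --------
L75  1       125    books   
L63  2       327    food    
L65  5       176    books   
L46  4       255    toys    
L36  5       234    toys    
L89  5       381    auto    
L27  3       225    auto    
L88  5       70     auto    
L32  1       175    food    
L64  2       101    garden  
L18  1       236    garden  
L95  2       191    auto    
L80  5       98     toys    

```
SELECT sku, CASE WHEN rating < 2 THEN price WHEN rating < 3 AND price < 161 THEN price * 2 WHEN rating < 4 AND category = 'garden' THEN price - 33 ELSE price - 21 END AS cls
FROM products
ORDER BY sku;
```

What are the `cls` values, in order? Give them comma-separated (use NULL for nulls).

236, 204, 175, 213, 234, 306, 202, 155, 125, 77, 49, 360, 170

sku=L18: rating < 2 → 236
sku=L27: ELSE → 204
sku=L32: rating < 2 → 175
sku=L36: ELSE → 213
sku=L46: ELSE → 234
sku=L63: ELSE → 306
sku=L64: rating < 3 AND price < 161 → 202
sku=L65: ELSE → 155
sku=L75: rating < 2 → 125
sku=L80: ELSE → 77
sku=L88: ELSE → 49
sku=L89: ELSE → 360
sku=L95: ELSE → 170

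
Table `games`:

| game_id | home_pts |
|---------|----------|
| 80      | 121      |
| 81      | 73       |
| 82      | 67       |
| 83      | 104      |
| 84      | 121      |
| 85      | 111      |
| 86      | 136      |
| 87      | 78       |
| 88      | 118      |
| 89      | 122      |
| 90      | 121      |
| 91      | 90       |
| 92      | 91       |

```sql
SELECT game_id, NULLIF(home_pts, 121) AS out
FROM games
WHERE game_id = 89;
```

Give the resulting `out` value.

game_id = 89: home_pts=122.
home_pts=122 vs 121: differ → 122

122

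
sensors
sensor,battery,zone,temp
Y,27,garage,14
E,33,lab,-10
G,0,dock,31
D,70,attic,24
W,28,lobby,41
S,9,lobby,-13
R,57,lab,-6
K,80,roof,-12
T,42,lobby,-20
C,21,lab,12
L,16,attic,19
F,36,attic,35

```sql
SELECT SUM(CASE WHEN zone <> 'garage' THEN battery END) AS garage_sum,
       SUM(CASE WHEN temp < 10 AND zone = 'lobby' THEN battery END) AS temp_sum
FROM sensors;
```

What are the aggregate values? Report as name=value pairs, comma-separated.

garage_sum=392, temp_sum=51

[garage_sum: zone <> 'garage']
sensor=Y: ✗
sensor=E: ✓ → 33
sensor=G: ✓ → 0
sensor=D: ✓ → 70
sensor=W: ✓ → 28
sensor=S: ✓ → 9
sensor=R: ✓ → 57
sensor=K: ✓ → 80
sensor=T: ✓ → 42
sensor=C: ✓ → 21
sensor=L: ✓ → 16
sensor=F: ✓ → 36
garage_sum = 33 + 70 + 28 + 9 + 57 + 80 + 42 + 21 + 16 + 36 = 392
—
[temp_sum: temp < 10 AND zone = 'lobby']
sensor=Y: ✗
sensor=E: ✗
sensor=G: ✗
sensor=D: ✗
sensor=W: ✗
sensor=S: ✓ → 9
sensor=R: ✗
sensor=K: ✗
sensor=T: ✓ → 42
sensor=C: ✗
sensor=L: ✗
sensor=F: ✗
temp_sum = 9 + 42 = 51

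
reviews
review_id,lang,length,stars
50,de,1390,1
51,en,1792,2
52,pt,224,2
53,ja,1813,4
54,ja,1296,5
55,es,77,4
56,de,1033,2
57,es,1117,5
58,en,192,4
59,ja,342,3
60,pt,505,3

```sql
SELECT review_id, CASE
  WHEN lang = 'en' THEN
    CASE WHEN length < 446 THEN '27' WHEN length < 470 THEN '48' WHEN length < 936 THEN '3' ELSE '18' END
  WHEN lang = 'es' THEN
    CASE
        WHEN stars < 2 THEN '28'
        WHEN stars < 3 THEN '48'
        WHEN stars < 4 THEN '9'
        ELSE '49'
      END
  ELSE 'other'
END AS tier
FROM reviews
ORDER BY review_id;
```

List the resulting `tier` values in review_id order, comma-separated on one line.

other, 18, other, other, other, 49, other, 49, 27, other, other

review_id=50: lang='de' → outer ELSE → other
review_id=51: lang='en' → inner[ELSE] → 18
review_id=52: lang='pt' → outer ELSE → other
review_id=53: lang='ja' → outer ELSE → other
review_id=54: lang='ja' → outer ELSE → other
review_id=55: lang='es' → inner[ELSE] → 49
review_id=56: lang='de' → outer ELSE → other
review_id=57: lang='es' → inner[ELSE] → 49
review_id=58: lang='en' → inner[length < 446] → 27
review_id=59: lang='ja' → outer ELSE → other
review_id=60: lang='pt' → outer ELSE → other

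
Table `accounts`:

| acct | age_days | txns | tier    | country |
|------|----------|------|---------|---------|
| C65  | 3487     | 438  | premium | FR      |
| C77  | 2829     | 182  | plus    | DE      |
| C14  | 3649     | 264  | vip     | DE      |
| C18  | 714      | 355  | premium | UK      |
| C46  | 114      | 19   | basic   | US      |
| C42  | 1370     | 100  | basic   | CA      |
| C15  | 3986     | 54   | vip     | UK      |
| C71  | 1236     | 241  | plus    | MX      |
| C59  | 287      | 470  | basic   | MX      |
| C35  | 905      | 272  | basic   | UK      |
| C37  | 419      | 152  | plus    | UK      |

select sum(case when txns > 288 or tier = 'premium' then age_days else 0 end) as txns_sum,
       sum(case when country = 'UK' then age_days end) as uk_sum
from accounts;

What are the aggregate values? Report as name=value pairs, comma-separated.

[txns_sum: txns > 288 or tier = 'premium']
acct=C65: ✓ → 3487
acct=C77: ✗
acct=C14: ✗
acct=C18: ✓ → 714
acct=C46: ✗
acct=C42: ✗
acct=C15: ✗
acct=C71: ✗
acct=C59: ✓ → 287
acct=C35: ✗
acct=C37: ✗
txns_sum = 3487 + 714 + 287 = 4488
—
[uk_sum: country = 'UK']
acct=C65: ✗
acct=C77: ✗
acct=C14: ✗
acct=C18: ✓ → 714
acct=C46: ✗
acct=C42: ✗
acct=C15: ✓ → 3986
acct=C71: ✗
acct=C59: ✗
acct=C35: ✓ → 905
acct=C37: ✓ → 419
uk_sum = 714 + 3986 + 905 + 419 = 6024

txns_sum=4488, uk_sum=6024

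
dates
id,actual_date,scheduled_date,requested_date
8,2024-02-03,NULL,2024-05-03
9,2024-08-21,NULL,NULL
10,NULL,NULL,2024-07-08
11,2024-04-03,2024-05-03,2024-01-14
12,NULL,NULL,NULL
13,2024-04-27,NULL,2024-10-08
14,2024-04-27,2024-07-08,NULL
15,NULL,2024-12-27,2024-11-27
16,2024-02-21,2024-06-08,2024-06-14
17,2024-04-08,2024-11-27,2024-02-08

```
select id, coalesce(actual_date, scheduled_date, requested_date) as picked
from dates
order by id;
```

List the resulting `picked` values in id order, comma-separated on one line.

id=8: actual_date=2024-02-03 → 2024-02-03
id=9: actual_date=2024-08-21 → 2024-08-21
id=10: actual_date=NULL, scheduled_date=NULL, requested_date=2024-07-08 → 2024-07-08
id=11: actual_date=2024-04-03 → 2024-04-03
id=12: actual_date=NULL, scheduled_date=NULL, requested_date=NULL (all NULL) → NULL
id=13: actual_date=2024-04-27 → 2024-04-27
id=14: actual_date=2024-04-27 → 2024-04-27
id=15: actual_date=NULL, scheduled_date=2024-12-27 → 2024-12-27
id=16: actual_date=2024-02-21 → 2024-02-21
id=17: actual_date=2024-04-08 → 2024-04-08

2024-02-03, 2024-08-21, 2024-07-08, 2024-04-03, NULL, 2024-04-27, 2024-04-27, 2024-12-27, 2024-02-21, 2024-04-08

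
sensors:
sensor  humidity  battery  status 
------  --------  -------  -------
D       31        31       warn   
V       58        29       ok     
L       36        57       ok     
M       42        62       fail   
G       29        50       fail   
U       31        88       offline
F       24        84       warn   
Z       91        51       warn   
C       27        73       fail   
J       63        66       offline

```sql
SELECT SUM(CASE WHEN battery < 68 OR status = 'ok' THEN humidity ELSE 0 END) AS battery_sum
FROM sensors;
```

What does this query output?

350

sensor=D: ✓ → 31
sensor=V: ✓ → 58
sensor=L: ✓ → 36
sensor=M: ✓ → 42
sensor=G: ✓ → 29
sensor=U: ✗
sensor=F: ✗
sensor=Z: ✓ → 91
sensor=C: ✗
sensor=J: ✓ → 63
battery_sum = 31 + 58 + 36 + 42 + 29 + 91 + 63 = 350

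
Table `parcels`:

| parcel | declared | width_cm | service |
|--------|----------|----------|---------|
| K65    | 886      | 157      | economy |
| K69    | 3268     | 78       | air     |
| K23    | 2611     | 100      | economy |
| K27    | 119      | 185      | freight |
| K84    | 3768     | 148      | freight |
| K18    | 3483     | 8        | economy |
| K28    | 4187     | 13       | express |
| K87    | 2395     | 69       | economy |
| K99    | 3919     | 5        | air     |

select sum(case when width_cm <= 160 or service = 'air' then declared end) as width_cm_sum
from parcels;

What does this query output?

parcel=K65: ✓ → 886
parcel=K69: ✓ → 3268
parcel=K23: ✓ → 2611
parcel=K27: ✗
parcel=K84: ✓ → 3768
parcel=K18: ✓ → 3483
parcel=K28: ✓ → 4187
parcel=K87: ✓ → 2395
parcel=K99: ✓ → 3919
width_cm_sum = 886 + 3268 + 2611 + 3768 + 3483 + 4187 + 2395 + 3919 = 24517

24517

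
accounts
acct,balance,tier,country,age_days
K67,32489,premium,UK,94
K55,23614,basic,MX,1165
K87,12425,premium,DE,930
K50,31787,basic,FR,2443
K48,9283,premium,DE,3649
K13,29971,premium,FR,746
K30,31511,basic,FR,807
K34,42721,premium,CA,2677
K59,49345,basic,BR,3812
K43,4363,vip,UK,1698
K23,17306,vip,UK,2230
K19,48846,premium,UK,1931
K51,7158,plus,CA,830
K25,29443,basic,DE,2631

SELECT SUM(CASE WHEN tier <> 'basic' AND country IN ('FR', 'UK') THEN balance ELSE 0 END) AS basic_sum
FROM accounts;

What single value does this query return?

acct=K67: ✓ → 32489
acct=K55: ✗
acct=K87: ✗
acct=K50: ✗
acct=K48: ✗
acct=K13: ✓ → 29971
acct=K30: ✗
acct=K34: ✗
acct=K59: ✗
acct=K43: ✓ → 4363
acct=K23: ✓ → 17306
acct=K19: ✓ → 48846
acct=K51: ✗
acct=K25: ✗
basic_sum = 32489 + 29971 + 4363 + 17306 + 48846 = 132975

132975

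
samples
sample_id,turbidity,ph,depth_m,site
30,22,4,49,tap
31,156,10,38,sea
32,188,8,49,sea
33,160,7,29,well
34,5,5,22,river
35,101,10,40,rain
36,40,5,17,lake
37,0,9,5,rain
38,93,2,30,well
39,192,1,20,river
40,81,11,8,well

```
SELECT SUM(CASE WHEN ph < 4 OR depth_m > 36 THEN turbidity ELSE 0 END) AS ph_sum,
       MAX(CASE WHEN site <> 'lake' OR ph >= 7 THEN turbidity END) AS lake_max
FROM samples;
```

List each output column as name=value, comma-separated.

ph_sum=752, lake_max=192

[ph_sum: ph < 4 OR depth_m > 36]
sample_id=30: ✓ → 22
sample_id=31: ✓ → 156
sample_id=32: ✓ → 188
sample_id=33: ✗
sample_id=34: ✗
sample_id=35: ✓ → 101
sample_id=36: ✗
sample_id=37: ✗
sample_id=38: ✓ → 93
sample_id=39: ✓ → 192
sample_id=40: ✗
ph_sum = 22 + 156 + 188 + 101 + 93 + 192 = 752
—
[lake_max: site <> 'lake' OR ph >= 7]
sample_id=30: ✓ → 22
sample_id=31: ✓ → 156
sample_id=32: ✓ → 188
sample_id=33: ✓ → 160
sample_id=34: ✓ → 5
sample_id=35: ✓ → 101
sample_id=36: ✗
sample_id=37: ✓ → 0
sample_id=38: ✓ → 93
sample_id=39: ✓ → 192
sample_id=40: ✓ → 81
lake_max = MAX(22, 156, 188, 160, 5, 101, 0, 93, 192, 81) = 192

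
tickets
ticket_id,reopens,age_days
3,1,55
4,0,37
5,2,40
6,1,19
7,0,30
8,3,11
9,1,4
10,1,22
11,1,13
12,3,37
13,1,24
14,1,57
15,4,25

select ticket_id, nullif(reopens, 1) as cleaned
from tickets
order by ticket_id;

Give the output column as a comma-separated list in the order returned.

ticket_id=3: reopens=1 vs 1: equal → NULL
ticket_id=4: reopens=0 vs 1: differ → 0
ticket_id=5: reopens=2 vs 1: differ → 2
ticket_id=6: reopens=1 vs 1: equal → NULL
ticket_id=7: reopens=0 vs 1: differ → 0
ticket_id=8: reopens=3 vs 1: differ → 3
ticket_id=9: reopens=1 vs 1: equal → NULL
ticket_id=10: reopens=1 vs 1: equal → NULL
ticket_id=11: reopens=1 vs 1: equal → NULL
ticket_id=12: reopens=3 vs 1: differ → 3
ticket_id=13: reopens=1 vs 1: equal → NULL
ticket_id=14: reopens=1 vs 1: equal → NULL
ticket_id=15: reopens=4 vs 1: differ → 4

NULL, 0, 2, NULL, 0, 3, NULL, NULL, NULL, 3, NULL, NULL, 4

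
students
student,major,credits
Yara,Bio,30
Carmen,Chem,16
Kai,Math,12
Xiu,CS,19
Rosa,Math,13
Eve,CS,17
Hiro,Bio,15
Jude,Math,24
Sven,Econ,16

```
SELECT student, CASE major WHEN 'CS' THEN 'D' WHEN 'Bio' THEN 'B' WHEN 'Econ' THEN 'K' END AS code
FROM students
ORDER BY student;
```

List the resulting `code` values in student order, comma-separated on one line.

student=Carmen: (no match → NULL) → NULL
student=Eve: major='CS' → D
student=Hiro: major='Bio' → B
student=Jude: (no match → NULL) → NULL
student=Kai: (no match → NULL) → NULL
student=Rosa: (no match → NULL) → NULL
student=Sven: major='Econ' → K
student=Xiu: major='CS' → D
student=Yara: major='Bio' → B

NULL, D, B, NULL, NULL, NULL, K, D, B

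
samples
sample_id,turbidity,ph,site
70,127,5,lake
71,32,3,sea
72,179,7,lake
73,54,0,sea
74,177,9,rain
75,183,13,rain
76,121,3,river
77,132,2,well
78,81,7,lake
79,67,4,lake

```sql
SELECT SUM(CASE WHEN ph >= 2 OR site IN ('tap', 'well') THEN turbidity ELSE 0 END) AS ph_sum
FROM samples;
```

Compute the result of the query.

1099

sample_id=70: ✓ → 127
sample_id=71: ✓ → 32
sample_id=72: ✓ → 179
sample_id=73: ✗
sample_id=74: ✓ → 177
sample_id=75: ✓ → 183
sample_id=76: ✓ → 121
sample_id=77: ✓ → 132
sample_id=78: ✓ → 81
sample_id=79: ✓ → 67
ph_sum = 127 + 32 + 179 + 177 + 183 + 121 + 132 + 81 + 67 = 1099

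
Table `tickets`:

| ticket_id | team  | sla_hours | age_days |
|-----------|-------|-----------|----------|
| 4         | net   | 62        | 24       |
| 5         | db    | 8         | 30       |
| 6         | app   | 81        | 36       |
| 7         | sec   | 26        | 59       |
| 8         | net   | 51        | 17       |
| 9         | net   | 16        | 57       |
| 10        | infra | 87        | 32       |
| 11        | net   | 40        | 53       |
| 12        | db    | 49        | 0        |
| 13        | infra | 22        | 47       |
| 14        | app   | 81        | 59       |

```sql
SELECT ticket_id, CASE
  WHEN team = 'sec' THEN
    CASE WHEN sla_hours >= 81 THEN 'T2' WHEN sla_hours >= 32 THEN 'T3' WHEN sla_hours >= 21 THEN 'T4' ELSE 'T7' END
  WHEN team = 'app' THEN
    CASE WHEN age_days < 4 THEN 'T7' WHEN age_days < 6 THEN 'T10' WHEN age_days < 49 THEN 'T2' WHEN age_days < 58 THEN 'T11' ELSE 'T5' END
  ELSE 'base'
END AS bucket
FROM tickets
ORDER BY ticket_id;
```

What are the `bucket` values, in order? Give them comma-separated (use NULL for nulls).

base, base, T2, T4, base, base, base, base, base, base, T5

ticket_id=4: team='net' → outer ELSE → base
ticket_id=5: team='db' → outer ELSE → base
ticket_id=6: team='app' → inner[age_days < 49] → T2
ticket_id=7: team='sec' → inner[sla_hours >= 21] → T4
ticket_id=8: team='net' → outer ELSE → base
ticket_id=9: team='net' → outer ELSE → base
ticket_id=10: team='infra' → outer ELSE → base
ticket_id=11: team='net' → outer ELSE → base
ticket_id=12: team='db' → outer ELSE → base
ticket_id=13: team='infra' → outer ELSE → base
ticket_id=14: team='app' → inner[ELSE] → T5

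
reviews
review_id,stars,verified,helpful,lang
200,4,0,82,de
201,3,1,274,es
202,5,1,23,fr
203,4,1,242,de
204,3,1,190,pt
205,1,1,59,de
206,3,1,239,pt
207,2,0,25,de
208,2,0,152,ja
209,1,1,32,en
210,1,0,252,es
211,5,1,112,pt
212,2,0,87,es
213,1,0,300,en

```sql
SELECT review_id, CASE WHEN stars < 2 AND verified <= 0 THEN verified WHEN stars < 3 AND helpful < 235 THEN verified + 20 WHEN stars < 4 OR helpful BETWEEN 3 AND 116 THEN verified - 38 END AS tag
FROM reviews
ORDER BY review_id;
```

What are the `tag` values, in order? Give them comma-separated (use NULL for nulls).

-38, -37, -37, NULL, -37, 21, -37, 20, 20, 21, 0, -37, 20, 0

review_id=200: stars < 4 OR helpful BETWEEN 3 AND 116 → -38
review_id=201: stars < 4 OR helpful BETWEEN 3 AND 116 → -37
review_id=202: stars < 4 OR helpful BETWEEN 3 AND 116 → -37
review_id=203: (no match → NULL) → NULL
review_id=204: stars < 4 OR helpful BETWEEN 3 AND 116 → -37
review_id=205: stars < 3 AND helpful < 235 → 21
review_id=206: stars < 4 OR helpful BETWEEN 3 AND 116 → -37
review_id=207: stars < 3 AND helpful < 235 → 20
review_id=208: stars < 3 AND helpful < 235 → 20
review_id=209: stars < 3 AND helpful < 235 → 21
review_id=210: stars < 2 AND verified <= 0 → 0
review_id=211: stars < 4 OR helpful BETWEEN 3 AND 116 → -37
review_id=212: stars < 3 AND helpful < 235 → 20
review_id=213: stars < 2 AND verified <= 0 → 0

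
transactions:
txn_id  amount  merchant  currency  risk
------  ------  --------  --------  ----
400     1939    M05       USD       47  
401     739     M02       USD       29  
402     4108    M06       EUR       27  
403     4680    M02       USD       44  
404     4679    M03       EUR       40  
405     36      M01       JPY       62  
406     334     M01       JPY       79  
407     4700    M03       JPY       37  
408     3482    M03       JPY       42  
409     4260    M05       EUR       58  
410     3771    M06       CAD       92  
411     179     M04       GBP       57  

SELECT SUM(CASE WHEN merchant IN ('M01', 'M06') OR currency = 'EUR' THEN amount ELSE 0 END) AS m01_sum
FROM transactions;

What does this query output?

txn_id=400: ✗
txn_id=401: ✗
txn_id=402: ✓ → 4108
txn_id=403: ✗
txn_id=404: ✓ → 4679
txn_id=405: ✓ → 36
txn_id=406: ✓ → 334
txn_id=407: ✗
txn_id=408: ✗
txn_id=409: ✓ → 4260
txn_id=410: ✓ → 3771
txn_id=411: ✗
m01_sum = 4108 + 4679 + 36 + 334 + 4260 + 3771 = 17188

17188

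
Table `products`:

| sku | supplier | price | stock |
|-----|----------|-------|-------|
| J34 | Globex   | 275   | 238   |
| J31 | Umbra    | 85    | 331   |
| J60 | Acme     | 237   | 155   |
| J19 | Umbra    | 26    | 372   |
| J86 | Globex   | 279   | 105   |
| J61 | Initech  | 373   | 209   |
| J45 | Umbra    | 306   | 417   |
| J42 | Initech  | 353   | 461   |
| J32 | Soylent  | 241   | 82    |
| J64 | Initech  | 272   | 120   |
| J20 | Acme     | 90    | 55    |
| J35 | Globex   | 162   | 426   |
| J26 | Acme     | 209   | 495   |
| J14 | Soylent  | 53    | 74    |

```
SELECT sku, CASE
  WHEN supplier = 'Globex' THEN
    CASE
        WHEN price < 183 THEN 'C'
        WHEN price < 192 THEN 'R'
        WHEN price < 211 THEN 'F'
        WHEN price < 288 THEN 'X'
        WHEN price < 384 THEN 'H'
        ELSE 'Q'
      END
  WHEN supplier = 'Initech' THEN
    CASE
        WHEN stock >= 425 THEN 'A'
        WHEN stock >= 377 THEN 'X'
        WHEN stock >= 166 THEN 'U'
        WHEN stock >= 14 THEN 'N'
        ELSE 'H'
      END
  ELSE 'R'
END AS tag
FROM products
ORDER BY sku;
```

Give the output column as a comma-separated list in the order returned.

sku=J14: supplier='Soylent' → outer ELSE → R
sku=J19: supplier='Umbra' → outer ELSE → R
sku=J20: supplier='Acme' → outer ELSE → R
sku=J26: supplier='Acme' → outer ELSE → R
sku=J31: supplier='Umbra' → outer ELSE → R
sku=J32: supplier='Soylent' → outer ELSE → R
sku=J34: supplier='Globex' → inner[price < 288] → X
sku=J35: supplier='Globex' → inner[price < 183] → C
sku=J42: supplier='Initech' → inner[stock >= 425] → A
sku=J45: supplier='Umbra' → outer ELSE → R
sku=J60: supplier='Acme' → outer ELSE → R
sku=J61: supplier='Initech' → inner[stock >= 166] → U
sku=J64: supplier='Initech' → inner[stock >= 14] → N
sku=J86: supplier='Globex' → inner[price < 288] → X

R, R, R, R, R, R, X, C, A, R, R, U, N, X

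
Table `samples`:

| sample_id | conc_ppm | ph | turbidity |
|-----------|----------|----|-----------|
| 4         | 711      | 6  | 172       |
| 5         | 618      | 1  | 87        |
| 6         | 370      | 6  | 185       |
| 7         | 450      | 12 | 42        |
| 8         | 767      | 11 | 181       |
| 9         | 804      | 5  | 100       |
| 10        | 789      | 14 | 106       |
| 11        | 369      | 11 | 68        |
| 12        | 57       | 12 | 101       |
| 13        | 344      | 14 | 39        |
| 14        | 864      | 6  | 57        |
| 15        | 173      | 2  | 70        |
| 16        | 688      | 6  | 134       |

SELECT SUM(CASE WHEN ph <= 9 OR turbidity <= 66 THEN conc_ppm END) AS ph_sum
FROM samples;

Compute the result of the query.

sample_id=4: ✓ → 711
sample_id=5: ✓ → 618
sample_id=6: ✓ → 370
sample_id=7: ✓ → 450
sample_id=8: ✗
sample_id=9: ✓ → 804
sample_id=10: ✗
sample_id=11: ✗
sample_id=12: ✗
sample_id=13: ✓ → 344
sample_id=14: ✓ → 864
sample_id=15: ✓ → 173
sample_id=16: ✓ → 688
ph_sum = 711 + 618 + 370 + 450 + 804 + 344 + 864 + 173 + 688 = 5022

5022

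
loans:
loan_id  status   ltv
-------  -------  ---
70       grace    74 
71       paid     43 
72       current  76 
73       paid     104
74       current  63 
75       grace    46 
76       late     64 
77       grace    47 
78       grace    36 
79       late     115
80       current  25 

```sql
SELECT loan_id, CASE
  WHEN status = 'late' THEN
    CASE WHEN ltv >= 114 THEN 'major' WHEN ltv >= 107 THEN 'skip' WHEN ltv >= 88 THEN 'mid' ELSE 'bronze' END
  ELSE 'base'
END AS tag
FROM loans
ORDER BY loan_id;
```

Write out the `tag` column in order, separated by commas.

base, base, base, base, base, base, bronze, base, base, major, base

loan_id=70: status='grace' → outer ELSE → base
loan_id=71: status='paid' → outer ELSE → base
loan_id=72: status='current' → outer ELSE → base
loan_id=73: status='paid' → outer ELSE → base
loan_id=74: status='current' → outer ELSE → base
loan_id=75: status='grace' → outer ELSE → base
loan_id=76: status='late' → inner[ELSE] → bronze
loan_id=77: status='grace' → outer ELSE → base
loan_id=78: status='grace' → outer ELSE → base
loan_id=79: status='late' → inner[ltv >= 114] → major
loan_id=80: status='current' → outer ELSE → base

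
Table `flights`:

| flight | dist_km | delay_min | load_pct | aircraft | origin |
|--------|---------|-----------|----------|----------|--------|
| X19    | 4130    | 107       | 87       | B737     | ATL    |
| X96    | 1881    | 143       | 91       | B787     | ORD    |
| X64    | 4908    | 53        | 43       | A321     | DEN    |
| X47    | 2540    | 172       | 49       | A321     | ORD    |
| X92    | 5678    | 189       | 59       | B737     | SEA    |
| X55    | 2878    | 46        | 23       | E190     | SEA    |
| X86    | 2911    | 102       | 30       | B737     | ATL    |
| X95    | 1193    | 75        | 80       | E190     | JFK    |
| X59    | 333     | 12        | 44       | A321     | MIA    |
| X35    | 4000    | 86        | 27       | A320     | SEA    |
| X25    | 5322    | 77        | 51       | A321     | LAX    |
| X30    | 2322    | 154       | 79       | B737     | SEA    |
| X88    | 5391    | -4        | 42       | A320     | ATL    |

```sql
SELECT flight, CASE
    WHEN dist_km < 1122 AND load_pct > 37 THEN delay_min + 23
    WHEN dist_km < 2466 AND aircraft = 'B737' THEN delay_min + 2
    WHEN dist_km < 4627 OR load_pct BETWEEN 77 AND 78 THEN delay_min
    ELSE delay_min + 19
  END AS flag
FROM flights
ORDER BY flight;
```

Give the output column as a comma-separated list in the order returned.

107, 96, 156, 86, 172, 46, 35, 72, 102, 15, 208, 75, 143

flight=X19: dist_km < 4627 OR load_pct BETWEEN 77 AND 78 → 107
flight=X25: ELSE → 96
flight=X30: dist_km < 2466 AND aircraft = 'B737' → 156
flight=X35: dist_km < 4627 OR load_pct BETWEEN 77 AND 78 → 86
flight=X47: dist_km < 4627 OR load_pct BETWEEN 77 AND 78 → 172
flight=X55: dist_km < 4627 OR load_pct BETWEEN 77 AND 78 → 46
flight=X59: dist_km < 1122 AND load_pct > 37 → 35
flight=X64: ELSE → 72
flight=X86: dist_km < 4627 OR load_pct BETWEEN 77 AND 78 → 102
flight=X88: ELSE → 15
flight=X92: ELSE → 208
flight=X95: dist_km < 4627 OR load_pct BETWEEN 77 AND 78 → 75
flight=X96: dist_km < 4627 OR load_pct BETWEEN 77 AND 78 → 143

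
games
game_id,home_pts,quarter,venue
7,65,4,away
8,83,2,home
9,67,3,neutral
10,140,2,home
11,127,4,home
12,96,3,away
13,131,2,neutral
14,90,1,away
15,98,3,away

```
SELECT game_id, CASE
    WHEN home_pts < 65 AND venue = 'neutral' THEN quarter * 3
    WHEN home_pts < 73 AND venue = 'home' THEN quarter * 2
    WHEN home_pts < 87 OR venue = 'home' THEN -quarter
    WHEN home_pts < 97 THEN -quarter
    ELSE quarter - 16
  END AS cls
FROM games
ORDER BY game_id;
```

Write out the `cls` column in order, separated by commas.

-4, -2, -3, -2, -4, -3, -14, -1, -13

game_id=7: home_pts < 87 OR venue = 'home' → -4
game_id=8: home_pts < 87 OR venue = 'home' → -2
game_id=9: home_pts < 87 OR venue = 'home' → -3
game_id=10: home_pts < 87 OR venue = 'home' → -2
game_id=11: home_pts < 87 OR venue = 'home' → -4
game_id=12: home_pts < 97 → -3
game_id=13: ELSE → -14
game_id=14: home_pts < 97 → -1
game_id=15: ELSE → -13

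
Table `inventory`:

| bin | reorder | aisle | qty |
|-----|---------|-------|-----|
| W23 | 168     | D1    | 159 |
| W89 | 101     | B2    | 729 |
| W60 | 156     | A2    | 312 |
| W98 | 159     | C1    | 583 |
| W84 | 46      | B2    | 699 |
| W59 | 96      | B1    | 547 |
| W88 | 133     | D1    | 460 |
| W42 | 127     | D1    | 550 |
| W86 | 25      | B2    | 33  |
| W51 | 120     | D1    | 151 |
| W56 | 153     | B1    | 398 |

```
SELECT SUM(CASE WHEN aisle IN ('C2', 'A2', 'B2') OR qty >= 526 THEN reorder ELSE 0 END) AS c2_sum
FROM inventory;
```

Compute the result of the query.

710

bin=W23: ✗
bin=W89: ✓ → 101
bin=W60: ✓ → 156
bin=W98: ✓ → 159
bin=W84: ✓ → 46
bin=W59: ✓ → 96
bin=W88: ✗
bin=W42: ✓ → 127
bin=W86: ✓ → 25
bin=W51: ✗
bin=W56: ✗
c2_sum = 101 + 156 + 159 + 46 + 96 + 127 + 25 = 710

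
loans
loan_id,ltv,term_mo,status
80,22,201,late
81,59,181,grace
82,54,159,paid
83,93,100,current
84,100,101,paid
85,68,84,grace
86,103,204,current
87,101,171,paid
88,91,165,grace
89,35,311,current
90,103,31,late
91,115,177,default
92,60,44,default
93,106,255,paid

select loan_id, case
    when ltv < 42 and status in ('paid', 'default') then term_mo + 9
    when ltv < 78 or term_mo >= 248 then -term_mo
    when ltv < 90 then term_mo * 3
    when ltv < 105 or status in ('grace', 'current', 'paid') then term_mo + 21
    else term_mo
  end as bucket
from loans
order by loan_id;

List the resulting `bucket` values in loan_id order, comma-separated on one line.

-201, -181, -159, 121, 122, -84, 225, 192, 186, -311, 52, 177, -44, -255

loan_id=80: ltv < 78 or term_mo >= 248 → -201
loan_id=81: ltv < 78 or term_mo >= 248 → -181
loan_id=82: ltv < 78 or term_mo >= 248 → -159
loan_id=83: ltv < 105 or status in ('grace', 'current', 'paid') → 121
loan_id=84: ltv < 105 or status in ('grace', 'current', 'paid') → 122
loan_id=85: ltv < 78 or term_mo >= 248 → -84
loan_id=86: ltv < 105 or status in ('grace', 'current', 'paid') → 225
loan_id=87: ltv < 105 or status in ('grace', 'current', 'paid') → 192
loan_id=88: ltv < 105 or status in ('grace', 'current', 'paid') → 186
loan_id=89: ltv < 78 or term_mo >= 248 → -311
loan_id=90: ltv < 105 or status in ('grace', 'current', 'paid') → 52
loan_id=91: ELSE → 177
loan_id=92: ltv < 78 or term_mo >= 248 → -44
loan_id=93: ltv < 78 or term_mo >= 248 → -255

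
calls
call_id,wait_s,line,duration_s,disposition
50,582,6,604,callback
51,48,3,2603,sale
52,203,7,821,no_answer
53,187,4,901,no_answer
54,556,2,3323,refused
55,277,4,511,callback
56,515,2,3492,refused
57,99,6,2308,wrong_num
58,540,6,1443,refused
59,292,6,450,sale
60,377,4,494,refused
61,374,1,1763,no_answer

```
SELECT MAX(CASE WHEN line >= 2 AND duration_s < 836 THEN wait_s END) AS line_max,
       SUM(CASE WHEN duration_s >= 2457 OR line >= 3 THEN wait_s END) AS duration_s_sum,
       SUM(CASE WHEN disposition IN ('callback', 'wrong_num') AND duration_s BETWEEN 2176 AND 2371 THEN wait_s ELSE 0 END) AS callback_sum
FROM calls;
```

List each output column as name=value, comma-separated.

[line_max: line >= 2 AND duration_s < 836]
call_id=50: ✓ → 582
call_id=51: ✗
call_id=52: ✓ → 203
call_id=53: ✗
call_id=54: ✗
call_id=55: ✓ → 277
call_id=56: ✗
call_id=57: ✗
call_id=58: ✗
call_id=59: ✓ → 292
call_id=60: ✓ → 377
call_id=61: ✗
line_max = MAX(582, 203, 277, 292, 377) = 582
—
[duration_s_sum: duration_s >= 2457 OR line >= 3]
call_id=50: ✓ → 582
call_id=51: ✓ → 48
call_id=52: ✓ → 203
call_id=53: ✓ → 187
call_id=54: ✓ → 556
call_id=55: ✓ → 277
call_id=56: ✓ → 515
call_id=57: ✓ → 99
call_id=58: ✓ → 540
call_id=59: ✓ → 292
call_id=60: ✓ → 377
call_id=61: ✗
duration_s_sum = 582 + 48 + 203 + 187 + 556 + 277 + 515 + 99 + 540 + 292 + 377 = 3676
—
[callback_sum: disposition IN ('callback', 'wrong_num') AND duration_s BETWEEN 2176 AND 2371]
call_id=50: ✗
call_id=51: ✗
call_id=52: ✗
call_id=53: ✗
call_id=54: ✗
call_id=55: ✗
call_id=56: ✗
call_id=57: ✓ → 99
call_id=58: ✗
call_id=59: ✗
call_id=60: ✗
call_id=61: ✗
callback_sum = 99

line_max=582, duration_s_sum=3676, callback_sum=99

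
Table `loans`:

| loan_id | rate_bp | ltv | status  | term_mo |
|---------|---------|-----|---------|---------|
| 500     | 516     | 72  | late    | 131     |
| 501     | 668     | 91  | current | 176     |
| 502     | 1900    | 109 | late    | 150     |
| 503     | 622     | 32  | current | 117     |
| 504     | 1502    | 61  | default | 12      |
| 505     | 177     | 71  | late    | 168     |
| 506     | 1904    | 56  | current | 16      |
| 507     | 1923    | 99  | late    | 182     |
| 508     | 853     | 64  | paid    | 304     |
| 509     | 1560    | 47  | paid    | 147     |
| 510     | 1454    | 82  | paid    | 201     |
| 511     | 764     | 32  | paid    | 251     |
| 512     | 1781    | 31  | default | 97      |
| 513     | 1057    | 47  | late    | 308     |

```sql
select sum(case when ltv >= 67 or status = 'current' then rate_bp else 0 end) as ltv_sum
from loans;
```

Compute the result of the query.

9164

loan_id=500: ✓ → 516
loan_id=501: ✓ → 668
loan_id=502: ✓ → 1900
loan_id=503: ✓ → 622
loan_id=504: ✗
loan_id=505: ✓ → 177
loan_id=506: ✓ → 1904
loan_id=507: ✓ → 1923
loan_id=508: ✗
loan_id=509: ✗
loan_id=510: ✓ → 1454
loan_id=511: ✗
loan_id=512: ✗
loan_id=513: ✗
ltv_sum = 516 + 668 + 1900 + 622 + 177 + 1904 + 1923 + 1454 = 9164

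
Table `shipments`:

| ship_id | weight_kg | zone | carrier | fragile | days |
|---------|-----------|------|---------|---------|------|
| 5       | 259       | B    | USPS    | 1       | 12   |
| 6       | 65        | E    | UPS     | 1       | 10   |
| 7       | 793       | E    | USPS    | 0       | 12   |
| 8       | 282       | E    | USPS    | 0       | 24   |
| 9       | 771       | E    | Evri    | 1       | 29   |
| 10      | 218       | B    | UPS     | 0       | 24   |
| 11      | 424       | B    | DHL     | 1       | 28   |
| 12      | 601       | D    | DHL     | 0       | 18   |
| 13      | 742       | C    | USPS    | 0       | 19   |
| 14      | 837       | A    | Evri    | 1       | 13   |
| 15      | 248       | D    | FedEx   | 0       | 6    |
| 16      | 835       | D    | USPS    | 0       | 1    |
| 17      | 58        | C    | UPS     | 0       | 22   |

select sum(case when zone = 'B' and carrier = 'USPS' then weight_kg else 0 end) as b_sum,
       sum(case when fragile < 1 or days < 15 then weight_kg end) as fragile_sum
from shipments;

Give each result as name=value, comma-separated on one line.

b_sum=259, fragile_sum=4938

[b_sum: zone = 'B' and carrier = 'USPS']
ship_id=5: ✓ → 259
ship_id=6: ✗
ship_id=7: ✗
ship_id=8: ✗
ship_id=9: ✗
ship_id=10: ✗
ship_id=11: ✗
ship_id=12: ✗
ship_id=13: ✗
ship_id=14: ✗
ship_id=15: ✗
ship_id=16: ✗
ship_id=17: ✗
b_sum = 259
—
[fragile_sum: fragile < 1 or days < 15]
ship_id=5: ✓ → 259
ship_id=6: ✓ → 65
ship_id=7: ✓ → 793
ship_id=8: ✓ → 282
ship_id=9: ✗
ship_id=10: ✓ → 218
ship_id=11: ✗
ship_id=12: ✓ → 601
ship_id=13: ✓ → 742
ship_id=14: ✓ → 837
ship_id=15: ✓ → 248
ship_id=16: ✓ → 835
ship_id=17: ✓ → 58
fragile_sum = 259 + 65 + 793 + 282 + 218 + 601 + 742 + 837 + 248 + 835 + 58 = 4938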